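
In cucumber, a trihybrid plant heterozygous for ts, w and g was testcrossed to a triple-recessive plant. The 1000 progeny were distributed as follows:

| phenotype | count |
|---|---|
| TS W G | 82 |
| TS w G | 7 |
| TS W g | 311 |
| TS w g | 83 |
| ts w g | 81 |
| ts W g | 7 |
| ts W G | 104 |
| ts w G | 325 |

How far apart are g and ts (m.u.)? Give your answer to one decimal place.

The two most frequent reciprocal classes, ts w G and TS W g, are the parental types, so the F1 was ts w G / TS W g.
The two rarest classes, TS w G and ts W g, are the double crossovers. Comparing them with the parentals, only the ts allele has switched, so ts is the middle locus and the order is w – ts – g.
Crossovers in the ts–g interval produce the single-crossover classes ts w g and TS W G (81 + 82 = 163) plus the double crossovers (14).
RF(ts–g) = (163 + 14) / 1000 = 177/1000 = 0.1770 → 17.7 m.u.

17.7 m.u.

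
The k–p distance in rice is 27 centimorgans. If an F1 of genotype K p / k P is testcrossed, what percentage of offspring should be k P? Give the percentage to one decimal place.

A map distance of 27 centimorgans corresponds to a recombination frequency of 0.270.
The F1 is K p / k P, so k P is a parental gamete class with expected frequency (1 − r)/2 = 0.730/2 = 0.3650.
That is 0.3650 = 36.5% of the progeny.

36.5%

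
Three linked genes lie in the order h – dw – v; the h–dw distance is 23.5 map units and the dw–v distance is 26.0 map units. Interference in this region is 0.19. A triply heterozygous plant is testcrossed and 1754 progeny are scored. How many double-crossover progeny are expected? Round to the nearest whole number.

87

Map distances give recombination frequencies of 0.235 and 0.260 for the two intervals.
With interference 0.19 (so coincidence = 0.81), expected double-crossover frequency = 0.235 × 0.260 × 0.81 = 0.04949.
Expected number = 0.04949 × 1754 = 86.81 ≈ 87.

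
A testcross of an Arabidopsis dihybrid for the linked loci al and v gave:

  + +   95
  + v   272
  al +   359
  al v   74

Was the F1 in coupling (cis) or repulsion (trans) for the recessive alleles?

trans

The two most frequent classes are + v (272) and al + (359); these are the parental (non-recombinant) types.
So the F1 carried + v on one chromosome and al + on the other — the recessive alleles are on opposite chromosomes (trans / repulsion).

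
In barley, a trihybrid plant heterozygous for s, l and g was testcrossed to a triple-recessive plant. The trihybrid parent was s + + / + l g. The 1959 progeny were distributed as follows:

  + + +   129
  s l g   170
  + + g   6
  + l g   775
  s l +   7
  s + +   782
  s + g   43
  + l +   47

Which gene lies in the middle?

l

The two rarest classes, s l + and + + g, are the double crossovers. Comparing them with the parentals, only the l allele has switched, so l is the middle locus and the order is s – l – g.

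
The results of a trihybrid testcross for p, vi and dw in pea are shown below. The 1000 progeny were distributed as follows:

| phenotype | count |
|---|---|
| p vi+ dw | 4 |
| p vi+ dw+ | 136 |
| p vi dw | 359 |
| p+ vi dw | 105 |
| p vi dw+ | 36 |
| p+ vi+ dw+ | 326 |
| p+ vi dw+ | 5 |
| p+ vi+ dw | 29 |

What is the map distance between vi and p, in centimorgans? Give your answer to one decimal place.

The two most frequent reciprocal classes, p+ vi+ dw+ and p vi dw, are the parental types, so the F1 was p+ vi+ dw+ / p vi dw.
The two rarest classes, p+ vi dw+ and p vi+ dw, are the double crossovers. Comparing them with the parentals, only the vi allele has switched, so vi is the middle locus and the order is dw – vi – p.
Crossovers in the vi–p interval produce the single-crossover classes p vi+ dw+ and p+ vi dw (136 + 105 = 241) plus the double crossovers (9).
RF(vi–p) = (241 + 9) / 1000 = 250/1000 = 0.2500 → 25.0 centimorgans.

25.0 centimorgans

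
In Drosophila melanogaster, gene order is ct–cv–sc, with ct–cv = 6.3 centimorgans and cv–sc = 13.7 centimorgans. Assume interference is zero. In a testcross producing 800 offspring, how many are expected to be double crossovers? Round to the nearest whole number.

Map distances give recombination frequencies of 0.063 and 0.137 for the two intervals.
With no interference, expected double-crossover frequency = 0.063 × 0.137 = 0.00863.
Expected number = 0.00863 × 800 = 6.90 ≈ 7.

7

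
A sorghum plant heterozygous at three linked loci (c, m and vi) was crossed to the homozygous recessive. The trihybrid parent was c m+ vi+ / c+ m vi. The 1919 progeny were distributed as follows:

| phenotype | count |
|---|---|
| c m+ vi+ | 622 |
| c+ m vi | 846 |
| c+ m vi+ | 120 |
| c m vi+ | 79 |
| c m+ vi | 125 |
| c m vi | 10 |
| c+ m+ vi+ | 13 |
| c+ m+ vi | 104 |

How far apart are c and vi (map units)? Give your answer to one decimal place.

14.0 map units

The two rarest classes, c+ m+ vi+ and c m vi, are the double crossovers. Comparing them with the parentals, only the c allele has switched, so c is the middle locus and the order is m – c – vi.
Crossovers in the c–vi interval produce the single-crossover classes c m+ vi and c+ m vi+ (125 + 120 = 245) plus the double crossovers (23).
RF(c–vi) = (245 + 23) / 1919 = 268/1919 = 0.1397 → 14.0 map units.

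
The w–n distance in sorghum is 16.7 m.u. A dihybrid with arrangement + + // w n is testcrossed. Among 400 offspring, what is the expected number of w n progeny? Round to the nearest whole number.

A map distance of 16.7 m.u. corresponds to a recombination frequency of 0.167.
The F1 is + + / w n, so w n is a parental gamete class with expected frequency (1 − r)/2 = 0.833/2 = 0.4165.
Expected number = 0.4165 × 400 = 166.60 ≈ 167.

167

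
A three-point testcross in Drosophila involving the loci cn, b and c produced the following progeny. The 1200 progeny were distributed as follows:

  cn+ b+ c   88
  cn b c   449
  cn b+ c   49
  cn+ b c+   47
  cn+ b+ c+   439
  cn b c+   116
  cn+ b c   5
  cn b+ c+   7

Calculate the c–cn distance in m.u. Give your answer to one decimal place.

18.0 m.u.

The two most frequent reciprocal classes, cn+ b+ c+ and cn b c, are the parental types, so the F1 was cn+ b+ c+ / cn b c.
The two rarest classes, cn b+ c+ and cn+ b c, are the double crossovers. Comparing them with the parentals, only the cn allele has switched, so cn is the middle locus and the order is c – cn – b.
Crossovers in the c–cn interval produce the single-crossover classes cn+ b+ c and cn b c+ (88 + 116 = 204) plus the double crossovers (12).
RF(c–cn) = (204 + 12) / 1200 = 216/1200 = 0.1800 → 18.0 m.u.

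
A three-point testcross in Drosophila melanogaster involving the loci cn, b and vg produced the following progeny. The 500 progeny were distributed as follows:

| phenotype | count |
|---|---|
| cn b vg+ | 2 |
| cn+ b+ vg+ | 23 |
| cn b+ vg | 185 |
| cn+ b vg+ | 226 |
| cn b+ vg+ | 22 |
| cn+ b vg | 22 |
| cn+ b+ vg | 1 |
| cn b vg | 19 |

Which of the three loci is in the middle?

The two most frequent reciprocal classes, cn b+ vg and cn+ b vg+, are the parental types, so the F1 was cn b+ vg / cn+ b vg+.
The two rarest classes, cn+ b+ vg and cn b vg+, are the double crossovers. Comparing them with the parentals, only the cn allele has switched, so cn is the middle locus and the order is b – cn – vg.

cn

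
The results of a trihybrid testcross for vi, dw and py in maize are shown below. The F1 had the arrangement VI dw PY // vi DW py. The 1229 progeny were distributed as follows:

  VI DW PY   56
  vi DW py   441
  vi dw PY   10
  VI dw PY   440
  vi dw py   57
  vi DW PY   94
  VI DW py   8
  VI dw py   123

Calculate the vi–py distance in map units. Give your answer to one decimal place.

The two rarest classes, vi dw PY and VI DW py, are the double crossovers. Comparing them with the parentals, only the vi allele has switched, so vi is the middle locus and the order is dw – vi – py.
Crossovers in the vi–py interval produce the single-crossover classes VI dw py and vi DW PY (123 + 94 = 217) plus the double crossovers (18).
RF(vi–py) = (217 + 18) / 1229 = 235/1229 = 0.1912 → 19.1 map units.

19.1 map units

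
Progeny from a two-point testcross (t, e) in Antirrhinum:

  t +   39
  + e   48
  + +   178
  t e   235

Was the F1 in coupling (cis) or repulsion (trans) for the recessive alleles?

The two most frequent classes are + + (178) and t e (235); these are the parental (non-recombinant) types.
So the F1 carried + + on one chromosome and t e on the other — the recessive alleles are on the same chromosome (cis / coupling).

cis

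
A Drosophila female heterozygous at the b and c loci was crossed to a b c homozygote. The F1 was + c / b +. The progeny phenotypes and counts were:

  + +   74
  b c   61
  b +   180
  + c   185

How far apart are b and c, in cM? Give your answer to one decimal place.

The recombinant classes are + + and b c: 74 + 61 = 135.
Recombination frequency = 135/500 = 0.2700 ≈ 27.0%, i.e. 27.0 cM.

27.0 cM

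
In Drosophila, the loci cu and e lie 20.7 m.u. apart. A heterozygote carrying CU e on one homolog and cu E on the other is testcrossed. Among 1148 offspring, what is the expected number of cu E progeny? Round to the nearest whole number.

A map distance of 20.7 m.u. corresponds to a recombination frequency of 0.207.
The F1 is CU e / cu E, so cu E is a parental gamete class with expected frequency (1 − r)/2 = 0.793/2 = 0.3965.
Expected number = 0.3965 × 1148 = 455.18 ≈ 455.

455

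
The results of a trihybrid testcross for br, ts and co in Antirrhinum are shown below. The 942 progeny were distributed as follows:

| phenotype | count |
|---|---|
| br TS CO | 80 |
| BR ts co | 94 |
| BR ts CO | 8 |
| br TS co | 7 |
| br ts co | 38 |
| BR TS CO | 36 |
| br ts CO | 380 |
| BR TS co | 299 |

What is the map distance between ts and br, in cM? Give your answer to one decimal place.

The two most frequent reciprocal classes, BR TS co and br ts CO, are the parental types, so the F1 was BR TS co / br ts CO.
The two rarest classes, br TS co and BR ts CO, are the double crossovers. Comparing them with the parentals, only the br allele has switched, so br is the middle locus and the order is ts – br – co.
Crossovers in the ts–br interval produce the single-crossover classes BR ts co and br TS CO (94 + 80 = 174) plus the double crossovers (15).
RF(ts–br) = (174 + 15) / 942 = 189/942 = 0.2006 → 20.1 cM.

20.1 cM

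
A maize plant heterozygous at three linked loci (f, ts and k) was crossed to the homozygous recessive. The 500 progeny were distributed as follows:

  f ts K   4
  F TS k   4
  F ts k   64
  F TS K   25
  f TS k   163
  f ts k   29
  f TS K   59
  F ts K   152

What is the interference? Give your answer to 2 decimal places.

The two most frequent reciprocal classes, f TS k and F ts K, are the parental types, so the F1 was f TS k / F ts K.
The two rarest classes, F TS k and f ts K, are the double crossovers. Comparing them with the parentals, only the f allele has switched, so f is the middle locus and the order is ts – f – k.
ts–f: (54 + 8)/500 = 0.1240; f–k: (123 + 8)/500 = 0.2620.
Expected DCO frequency = 0.1240 × 0.2620 ≈ 0.03249; observed = 8/500 ≈ 0.01600.
Coefficient of coincidence = 0.01600/0.03249 ≈ 0.49; interference = 1 − 0.49 = 0.51.

0.51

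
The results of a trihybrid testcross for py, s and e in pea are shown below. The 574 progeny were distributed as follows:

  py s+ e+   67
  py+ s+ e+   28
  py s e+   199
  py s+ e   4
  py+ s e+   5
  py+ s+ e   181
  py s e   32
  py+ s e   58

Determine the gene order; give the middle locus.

The two most frequent reciprocal classes, py+ s+ e and py s e+, are the parental types, so the F1 was py+ s+ e / py s e+.
The two rarest classes, py s+ e and py+ s e+, are the double crossovers. Comparing them with the parentals, only the py allele has switched, so py is the middle locus and the order is s – py – e.

py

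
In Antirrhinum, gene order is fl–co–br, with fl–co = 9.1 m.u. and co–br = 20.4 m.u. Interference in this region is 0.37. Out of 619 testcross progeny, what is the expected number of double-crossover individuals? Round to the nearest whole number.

Map distances give recombination frequencies of 0.091 and 0.204 for the two intervals.
With interference 0.37 (so coincidence = 0.63), expected double-crossover frequency = 0.091 × 0.204 × 0.63 = 0.01170.
Expected number = 0.01170 × 619 = 7.24 ≈ 7.

7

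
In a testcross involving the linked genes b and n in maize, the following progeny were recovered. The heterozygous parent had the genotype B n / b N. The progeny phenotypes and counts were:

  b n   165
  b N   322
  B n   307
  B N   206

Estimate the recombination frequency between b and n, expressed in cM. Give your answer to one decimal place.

The recombinant classes are B N and b n: 206 + 165 = 371.
Recombination frequency = 371/1000 = 0.3710 ≈ 37.1%, i.e. 37.1 cM.

37.1 cM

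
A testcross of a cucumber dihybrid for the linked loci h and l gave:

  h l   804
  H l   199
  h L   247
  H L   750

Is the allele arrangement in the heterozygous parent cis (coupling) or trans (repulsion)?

The two most frequent classes are H L (750) and h l (804); these are the parental (non-recombinant) types.
So the F1 carried H L on one chromosome and h l on the other — the recessive alleles are on the same chromosome (cis / coupling).

cis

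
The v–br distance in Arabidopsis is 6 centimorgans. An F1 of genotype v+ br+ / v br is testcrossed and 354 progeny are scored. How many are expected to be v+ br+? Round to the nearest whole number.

A map distance of 6 centimorgans corresponds to a recombination frequency of 0.060.
The F1 is v+ br+ / v br, so v+ br+ is a parental gamete class with expected frequency (1 − r)/2 = 0.940/2 = 0.4700.
Expected number = 0.4700 × 354 = 166.38 ≈ 166.

166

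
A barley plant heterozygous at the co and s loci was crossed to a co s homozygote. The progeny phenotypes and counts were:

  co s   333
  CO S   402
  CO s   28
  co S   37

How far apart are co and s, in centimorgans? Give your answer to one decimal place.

8.1 centimorgans

The two most frequent classes, CO S (402) and co s (333), are the parental types, so the F1 was CO S / co s.
The recombinant classes are CO s and co S: 28 + 37 = 65.
Recombination frequency = 65/800 = 0.0813 ≈ 8.1%, i.e. 8.1 centimorgans.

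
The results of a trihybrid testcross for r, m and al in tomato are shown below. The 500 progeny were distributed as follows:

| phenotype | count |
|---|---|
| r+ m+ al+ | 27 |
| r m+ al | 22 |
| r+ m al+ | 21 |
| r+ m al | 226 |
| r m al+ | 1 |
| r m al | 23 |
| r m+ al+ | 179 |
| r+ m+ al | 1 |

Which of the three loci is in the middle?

The two most frequent reciprocal classes, r m+ al+ and r+ m al, are the parental types, so the F1 was r m+ al+ / r+ m al.
The two rarest classes, r m al+ and r+ m+ al, are the double crossovers. Comparing them with the parentals, only the m allele has switched, so m is the middle locus and the order is r – m – al.

m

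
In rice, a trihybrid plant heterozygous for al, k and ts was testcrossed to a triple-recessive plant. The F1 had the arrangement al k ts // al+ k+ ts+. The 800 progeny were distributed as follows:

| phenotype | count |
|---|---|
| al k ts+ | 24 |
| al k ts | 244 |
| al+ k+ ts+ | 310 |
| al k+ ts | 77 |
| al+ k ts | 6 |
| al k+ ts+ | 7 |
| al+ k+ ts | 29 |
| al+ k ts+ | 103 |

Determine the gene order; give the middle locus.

al

The two rarest classes, al+ k ts and al k+ ts+, are the double crossovers. Comparing them with the parentals, only the al allele has switched, so al is the middle locus and the order is k – al – ts.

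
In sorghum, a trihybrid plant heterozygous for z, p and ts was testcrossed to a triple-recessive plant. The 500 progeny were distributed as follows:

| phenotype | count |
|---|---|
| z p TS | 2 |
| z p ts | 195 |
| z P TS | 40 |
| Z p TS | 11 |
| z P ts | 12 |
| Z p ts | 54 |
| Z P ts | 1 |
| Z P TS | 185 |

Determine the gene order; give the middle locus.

The two most frequent reciprocal classes, z p ts and Z P TS, are the parental types, so the F1 was z p ts / Z P TS.
The two rarest classes, z p TS and Z P ts, are the double crossovers. Comparing them with the parentals, only the ts allele has switched, so ts is the middle locus and the order is z – ts – p.

ts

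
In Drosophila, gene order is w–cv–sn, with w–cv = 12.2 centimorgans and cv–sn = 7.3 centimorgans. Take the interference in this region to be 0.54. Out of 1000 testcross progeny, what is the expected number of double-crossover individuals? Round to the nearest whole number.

Map distances give recombination frequencies of 0.122 and 0.073 for the two intervals.
With interference 0.54 (so coincidence = 0.46), expected double-crossover frequency = 0.122 × 0.073 × 0.46 = 0.00410.
Expected number = 0.00410 × 1000 = 4.10 ≈ 4.

4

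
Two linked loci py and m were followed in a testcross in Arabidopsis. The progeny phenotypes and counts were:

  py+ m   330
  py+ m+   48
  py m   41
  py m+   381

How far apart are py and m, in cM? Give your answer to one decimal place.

11.1 cM

The two most frequent classes, py+ m (330) and py m+ (381), are the parental types, so the F1 was py+ m / py m+.
The recombinant classes are py+ m+ and py m: 48 + 41 = 89.
Recombination frequency = 89/800 = 0.1113 ≈ 11.1%, i.e. 11.1 cM.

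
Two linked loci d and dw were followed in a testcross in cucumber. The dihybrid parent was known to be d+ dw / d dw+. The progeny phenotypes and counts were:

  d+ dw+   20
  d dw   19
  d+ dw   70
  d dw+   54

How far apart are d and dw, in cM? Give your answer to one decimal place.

23.9 cM

The recombinant classes are d+ dw+ and d dw: 20 + 19 = 39.
Recombination frequency = 39/163 = 0.2393 ≈ 23.9%, i.e. 23.9 cM.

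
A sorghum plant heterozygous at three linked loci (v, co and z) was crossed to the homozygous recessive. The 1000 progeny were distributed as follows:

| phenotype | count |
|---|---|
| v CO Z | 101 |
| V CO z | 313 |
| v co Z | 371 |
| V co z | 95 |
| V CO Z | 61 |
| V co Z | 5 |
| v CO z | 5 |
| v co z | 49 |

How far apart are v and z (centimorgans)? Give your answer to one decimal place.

The two most frequent reciprocal classes, V CO z and v co Z, are the parental types, so the F1 was V CO z / v co Z.
The two rarest classes, v CO z and V co Z, are the double crossovers. Comparing them with the parentals, only the v allele has switched, so v is the middle locus and the order is z – v – co.
Crossovers in the z–v interval produce the single-crossover classes V CO Z and v co z (61 + 49 = 110) plus the double crossovers (10).
RF(z–v) = (110 + 10) / 1000 = 120/1000 = 0.1200 → 12.0 centimorgans.

12.0 centimorgans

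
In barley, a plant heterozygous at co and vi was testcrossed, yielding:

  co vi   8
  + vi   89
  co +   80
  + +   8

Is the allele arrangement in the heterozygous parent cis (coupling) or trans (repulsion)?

trans

The two most frequent classes are + vi (89) and co + (80); these are the parental (non-recombinant) types.
So the F1 carried + vi on one chromosome and co + on the other — the recessive alleles are on opposite chromosomes (trans / repulsion).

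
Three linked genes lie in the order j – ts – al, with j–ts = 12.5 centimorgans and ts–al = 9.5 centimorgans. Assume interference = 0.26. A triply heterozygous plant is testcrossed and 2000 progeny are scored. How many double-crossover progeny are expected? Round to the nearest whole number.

18

Map distances give recombination frequencies of 0.125 and 0.095 for the two intervals.
With interference 0.26 (so coincidence = 0.74), expected double-crossover frequency = 0.125 × 0.095 × 0.74 = 0.00879.
Expected number = 0.00879 × 2000 = 17.57 ≈ 18.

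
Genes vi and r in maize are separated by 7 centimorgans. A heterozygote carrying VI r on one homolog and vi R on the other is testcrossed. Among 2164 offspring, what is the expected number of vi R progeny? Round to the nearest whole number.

A map distance of 7 centimorgans corresponds to a recombination frequency of 0.070.
The F1 is VI r / vi R, so vi R is a parental gamete class with expected frequency (1 − r)/2 = 0.930/2 = 0.4650.
Expected number = 0.4650 × 2164 = 1006.26 ≈ 1006.

1006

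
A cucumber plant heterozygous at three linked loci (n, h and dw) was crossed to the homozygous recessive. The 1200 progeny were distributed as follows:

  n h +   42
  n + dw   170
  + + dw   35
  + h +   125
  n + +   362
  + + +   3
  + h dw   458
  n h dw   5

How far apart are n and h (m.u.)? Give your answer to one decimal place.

7.1 m.u.

The two most frequent reciprocal classes, + h dw and n + +, are the parental types, so the F1 was + h dw / n + +.
The two rarest classes, n h dw and + + +, are the double crossovers. Comparing them with the parentals, only the n allele has switched, so n is the middle locus and the order is dw – n – h.
Crossovers in the n–h interval produce the single-crossover classes + + dw and n h + (35 + 42 = 77) plus the double crossovers (8).
RF(n–h) = (77 + 8) / 1200 = 85/1200 = 0.0708 → 7.1 m.u.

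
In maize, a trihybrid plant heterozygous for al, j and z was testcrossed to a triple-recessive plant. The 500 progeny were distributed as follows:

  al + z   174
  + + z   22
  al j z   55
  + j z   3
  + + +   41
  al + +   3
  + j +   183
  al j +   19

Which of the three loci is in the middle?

The two most frequent reciprocal classes, + j + and al + z, are the parental types, so the F1 was + j + / al + z.
The two rarest classes, + j z and al + +, are the double crossovers. Comparing them with the parentals, only the z allele has switched, so z is the middle locus and the order is j – z – al.

z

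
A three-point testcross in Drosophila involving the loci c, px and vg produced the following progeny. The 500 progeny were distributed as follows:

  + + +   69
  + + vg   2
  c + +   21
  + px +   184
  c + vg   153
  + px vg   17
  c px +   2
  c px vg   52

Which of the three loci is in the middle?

c

The two most frequent reciprocal classes, c + vg and + px +, are the parental types, so the F1 was c + vg / + px +.
The two rarest classes, + + vg and c px +, are the double crossovers. Comparing them with the parentals, only the c allele has switched, so c is the middle locus and the order is px – c – vg.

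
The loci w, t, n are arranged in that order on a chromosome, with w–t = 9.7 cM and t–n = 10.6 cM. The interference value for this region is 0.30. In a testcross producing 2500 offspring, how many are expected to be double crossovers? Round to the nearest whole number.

18

Map distances give recombination frequencies of 0.097 and 0.106 for the two intervals.
With interference 0.30 (so coincidence = 0.70), expected double-crossover frequency = 0.097 × 0.106 × 0.70 = 0.00720.
Expected number = 0.00720 × 2500 = 17.99 ≈ 18.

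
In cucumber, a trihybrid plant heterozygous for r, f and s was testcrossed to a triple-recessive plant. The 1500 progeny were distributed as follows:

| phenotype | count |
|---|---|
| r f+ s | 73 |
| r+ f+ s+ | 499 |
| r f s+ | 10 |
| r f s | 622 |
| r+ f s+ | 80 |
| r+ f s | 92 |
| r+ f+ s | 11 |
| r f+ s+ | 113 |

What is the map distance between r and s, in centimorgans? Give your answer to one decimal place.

The two most frequent reciprocal classes, r f s and r+ f+ s+, are the parental types, so the F1 was r f s / r+ f+ s+.
The two rarest classes, r f s+ and r+ f+ s, are the double crossovers. Comparing them with the parentals, only the s allele has switched, so s is the middle locus and the order is f – s – r.
Crossovers in the s–r interval produce the single-crossover classes r+ f s and r f+ s+ (92 + 113 = 205) plus the double crossovers (21).
RF(s–r) = (205 + 21) / 1500 = 226/1500 = 0.1507 → 15.1 centimorgans.

15.1 centimorgans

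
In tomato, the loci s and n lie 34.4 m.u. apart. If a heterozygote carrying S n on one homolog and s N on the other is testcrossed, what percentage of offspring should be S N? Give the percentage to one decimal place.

A map distance of 34.4 m.u. corresponds to a recombination frequency of 0.344.
The F1 is S n / s N, so S N is a recombinant gamete class with expected frequency r/2 = 0.344/2 = 0.1720.
That is 0.1720 = 17.2% of the progeny.

17.2%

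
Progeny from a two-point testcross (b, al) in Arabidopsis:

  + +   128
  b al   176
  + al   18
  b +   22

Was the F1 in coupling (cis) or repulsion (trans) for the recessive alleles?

The two most frequent classes are + + (128) and b al (176); these are the parental (non-recombinant) types.
So the F1 carried + + on one chromosome and b al on the other — the recessive alleles are on the same chromosome (cis / coupling).

cis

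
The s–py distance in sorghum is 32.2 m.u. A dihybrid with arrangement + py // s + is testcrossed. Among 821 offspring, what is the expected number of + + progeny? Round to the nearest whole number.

A map distance of 32.2 m.u. corresponds to a recombination frequency of 0.322.
The F1 is + py / s +, so + + is a recombinant gamete class with expected frequency r/2 = 0.322/2 = 0.1610.
Expected number = 0.1610 × 821 = 132.18 ≈ 132.

132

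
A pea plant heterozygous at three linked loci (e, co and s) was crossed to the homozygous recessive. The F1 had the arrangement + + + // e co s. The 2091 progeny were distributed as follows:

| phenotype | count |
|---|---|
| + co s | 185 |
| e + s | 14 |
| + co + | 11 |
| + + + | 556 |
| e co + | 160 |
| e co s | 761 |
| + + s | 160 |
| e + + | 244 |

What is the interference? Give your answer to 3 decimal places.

The two rarest classes, + co + and e + s, are the double crossovers. Comparing them with the parentals, only the co allele has switched, so co is the middle locus and the order is s – co – e.
s–co: (320 + 25)/2091 = 0.1650; co–e: (429 + 25)/2091 = 0.2171.
Expected DCO frequency = 0.1650 × 0.2171 ≈ 0.03582; observed = 25/2091 ≈ 0.01196.
Coefficient of coincidence = 0.01196/0.03582 ≈ 0.334; interference = 1 − 0.334 = 0.666.

0.666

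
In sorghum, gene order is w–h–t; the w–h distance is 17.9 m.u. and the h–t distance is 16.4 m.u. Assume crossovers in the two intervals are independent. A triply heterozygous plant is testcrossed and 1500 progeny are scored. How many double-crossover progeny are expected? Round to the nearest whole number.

Map distances give recombination frequencies of 0.179 and 0.164 for the two intervals.
With no interference, expected double-crossover frequency = 0.179 × 0.164 = 0.02936.
Expected number = 0.02936 × 1500 = 44.03 ≈ 44.

44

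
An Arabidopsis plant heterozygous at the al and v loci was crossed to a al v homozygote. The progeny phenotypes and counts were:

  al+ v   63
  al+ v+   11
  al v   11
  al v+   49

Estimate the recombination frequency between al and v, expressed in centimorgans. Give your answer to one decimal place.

16.4 centimorgans

The two most frequent classes, al+ v (63) and al v+ (49), are the parental types, so the F1 was al+ v / al v+.
The recombinant classes are al+ v+ and al v: 11 + 11 = 22.
Recombination frequency = 22/134 = 0.1642 ≈ 16.4%, i.e. 16.4 centimorgans.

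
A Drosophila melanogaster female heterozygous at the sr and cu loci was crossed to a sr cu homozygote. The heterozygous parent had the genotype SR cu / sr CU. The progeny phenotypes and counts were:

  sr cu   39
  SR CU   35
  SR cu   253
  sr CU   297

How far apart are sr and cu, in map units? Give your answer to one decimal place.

11.9 map units

The recombinant classes are SR CU and sr cu: 35 + 39 = 74.
Recombination frequency = 74/624 = 0.1186 ≈ 11.9%, i.e. 11.9 map units.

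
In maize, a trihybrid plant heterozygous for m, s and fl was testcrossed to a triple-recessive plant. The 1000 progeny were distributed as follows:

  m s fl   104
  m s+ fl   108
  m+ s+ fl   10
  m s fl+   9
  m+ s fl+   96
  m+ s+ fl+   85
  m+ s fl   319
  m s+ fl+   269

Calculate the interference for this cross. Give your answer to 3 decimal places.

The two most frequent reciprocal classes, m s+ fl+ and m+ s fl, are the parental types, so the F1 was m s+ fl+ / m+ s fl.
The two rarest classes, m s fl+ and m+ s+ fl, are the double crossovers. Comparing them with the parentals, only the s allele has switched, so s is the middle locus and the order is m – s – fl.
m–s: (189 + 19)/1000 = 0.2080; s–fl: (204 + 19)/1000 = 0.2230.
Expected DCO frequency = 0.2080 × 0.2230 ≈ 0.04638; observed = 19/1000 ≈ 0.01900.
Coefficient of coincidence = 0.01900/0.04638 ≈ 0.410; interference = 1 − 0.410 = 0.590.

0.590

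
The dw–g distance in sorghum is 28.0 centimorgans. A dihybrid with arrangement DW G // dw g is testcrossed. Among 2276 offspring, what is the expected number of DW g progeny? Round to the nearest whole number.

A map distance of 28.0 centimorgans corresponds to a recombination frequency of 0.280.
The F1 is DW G / dw g, so DW g is a recombinant gamete class with expected frequency r/2 = 0.280/2 = 0.1400.
Expected number = 0.1400 × 2276 = 318.64 ≈ 319.

319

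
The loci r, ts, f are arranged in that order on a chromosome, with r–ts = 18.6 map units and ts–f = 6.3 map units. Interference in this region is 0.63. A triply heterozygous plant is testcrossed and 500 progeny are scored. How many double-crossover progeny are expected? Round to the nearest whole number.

Map distances give recombination frequencies of 0.186 and 0.063 for the two intervals.
With interference 0.63 (so coincidence = 0.37), expected double-crossover frequency = 0.186 × 0.063 × 0.37 = 0.00434.
Expected number = 0.00434 × 500 = 2.17 ≈ 2.

2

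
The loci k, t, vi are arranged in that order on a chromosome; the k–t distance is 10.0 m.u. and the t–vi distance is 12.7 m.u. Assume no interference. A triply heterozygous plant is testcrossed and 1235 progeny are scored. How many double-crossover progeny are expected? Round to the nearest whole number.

Map distances give recombination frequencies of 0.100 and 0.127 for the two intervals.
With no interference, expected double-crossover frequency = 0.100 × 0.127 = 0.01270.
Expected number = 0.01270 × 1235 = 15.68 ≈ 16.

16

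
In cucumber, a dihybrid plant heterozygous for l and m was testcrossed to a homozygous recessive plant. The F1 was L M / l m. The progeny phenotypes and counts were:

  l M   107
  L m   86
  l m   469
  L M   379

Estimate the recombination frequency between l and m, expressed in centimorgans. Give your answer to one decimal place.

18.5 centimorgans

The recombinant classes are L m and l M: 86 + 107 = 193.
Recombination frequency = 193/1041 = 0.1854 ≈ 18.5%, i.e. 18.5 centimorgans.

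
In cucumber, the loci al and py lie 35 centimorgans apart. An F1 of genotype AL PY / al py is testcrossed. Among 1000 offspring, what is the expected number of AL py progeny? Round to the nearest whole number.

175

A map distance of 35 centimorgans corresponds to a recombination frequency of 0.350.
The F1 is AL PY / al py, so AL py is a recombinant gamete class with expected frequency r/2 = 0.350/2 = 0.1750.
Expected number = 0.1750 × 1000 = 175.00 ≈ 175.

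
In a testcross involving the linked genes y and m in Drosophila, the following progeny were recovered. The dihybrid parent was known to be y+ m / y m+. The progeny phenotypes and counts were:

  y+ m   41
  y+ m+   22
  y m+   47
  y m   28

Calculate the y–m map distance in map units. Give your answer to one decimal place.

The recombinant classes are y+ m+ and y m: 22 + 28 = 50.
Recombination frequency = 50/138 = 0.3623 ≈ 36.2%, i.e. 36.2 map units.

36.2 map units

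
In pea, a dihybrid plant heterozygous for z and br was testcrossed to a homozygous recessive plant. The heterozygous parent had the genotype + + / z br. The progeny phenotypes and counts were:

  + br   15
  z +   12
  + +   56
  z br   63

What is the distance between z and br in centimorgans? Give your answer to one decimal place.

The recombinant classes are + br and z +: 15 + 12 = 27.
Recombination frequency = 27/146 = 0.1849 ≈ 18.5%, i.e. 18.5 centimorgans.

18.5 centimorgans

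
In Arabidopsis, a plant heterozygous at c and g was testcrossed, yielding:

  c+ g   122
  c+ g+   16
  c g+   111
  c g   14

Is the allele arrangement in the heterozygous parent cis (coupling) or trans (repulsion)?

The two most frequent classes are c+ g (122) and c g+ (111); these are the parental (non-recombinant) types.
So the F1 carried c+ g on one chromosome and c g+ on the other — the recessive alleles are on opposite chromosomes (trans / repulsion).

trans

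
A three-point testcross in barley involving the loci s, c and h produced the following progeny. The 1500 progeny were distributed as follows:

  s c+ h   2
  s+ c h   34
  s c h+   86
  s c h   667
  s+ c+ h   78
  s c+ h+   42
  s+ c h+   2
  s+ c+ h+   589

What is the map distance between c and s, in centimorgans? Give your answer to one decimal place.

The two most frequent reciprocal classes, s c h and s+ c+ h+, are the parental types, so the F1 was s c h / s+ c+ h+.
The two rarest classes, s c+ h and s+ c h+, are the double crossovers. Comparing them with the parentals, only the c allele has switched, so c is the middle locus and the order is s – c – h.
Crossovers in the s–c interval produce the single-crossover classes s+ c h and s c+ h+ (34 + 42 = 76) plus the double crossovers (4).
RF(s–c) = (76 + 4) / 1500 = 80/1500 = 0.0533 → 5.3 centimorgans.

5.3 centimorgans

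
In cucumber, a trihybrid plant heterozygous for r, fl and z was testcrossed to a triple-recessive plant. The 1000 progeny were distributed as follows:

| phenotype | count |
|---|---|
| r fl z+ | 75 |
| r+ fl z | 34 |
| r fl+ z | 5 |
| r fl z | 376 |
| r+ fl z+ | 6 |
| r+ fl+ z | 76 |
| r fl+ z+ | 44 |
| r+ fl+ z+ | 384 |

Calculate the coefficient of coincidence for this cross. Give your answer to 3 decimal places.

The two most frequent reciprocal classes, r fl z and r+ fl+ z+, are the parental types, so the F1 was r fl z / r+ fl+ z+.
The two rarest classes, r fl+ z and r+ fl z+, are the double crossovers. Comparing them with the parentals, only the fl allele has switched, so fl is the middle locus and the order is z – fl – r.
z–fl: (151 + 11)/1000 = 0.1620; fl–r: (78 + 11)/1000 = 0.0890.
Expected DCO frequency = 0.1620 × 0.0890 ≈ 0.01442; observed = 11/1000 ≈ 0.01100.
Coefficient of coincidence = 0.01100/0.01442 ≈ 0.763.

0.763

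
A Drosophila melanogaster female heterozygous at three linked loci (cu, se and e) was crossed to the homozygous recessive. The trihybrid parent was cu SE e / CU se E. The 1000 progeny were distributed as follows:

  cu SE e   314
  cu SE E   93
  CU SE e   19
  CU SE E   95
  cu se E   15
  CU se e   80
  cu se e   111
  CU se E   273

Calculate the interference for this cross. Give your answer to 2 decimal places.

0.32

The two rarest classes, CU SE e and cu se E, are the double crossovers. Comparing them with the parentals, only the cu allele has switched, so cu is the middle locus and the order is e – cu – se.
e–cu: (173 + 34)/1000 = 0.2070; cu–se: (206 + 34)/1000 = 0.2400.
Expected DCO frequency = 0.2070 × 0.2400 ≈ 0.04968; observed = 34/1000 ≈ 0.03400.
Coefficient of coincidence = 0.03400/0.04968 ≈ 0.68; interference = 1 − 0.68 = 0.32.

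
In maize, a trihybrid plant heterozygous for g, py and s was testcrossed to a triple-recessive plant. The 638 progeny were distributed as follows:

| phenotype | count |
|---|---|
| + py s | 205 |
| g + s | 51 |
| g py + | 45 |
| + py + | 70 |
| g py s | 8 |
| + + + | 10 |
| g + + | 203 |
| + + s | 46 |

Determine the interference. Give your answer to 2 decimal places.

0.24

The two most frequent reciprocal classes, + py s and g + +, are the parental types, so the F1 was + py s / g + +.
The two rarest classes, g py s and + + +, are the double crossovers. Comparing them with the parentals, only the g allele has switched, so g is the middle locus and the order is s – g – py.
s–g: (121 + 18)/638 = 0.2179; g–py: (91 + 18)/638 = 0.1708.
Expected DCO frequency = 0.2179 × 0.1708 ≈ 0.03722; observed = 18/638 ≈ 0.02821.
Coefficient of coincidence = 0.02821/0.03722 ≈ 0.76; interference = 1 − 0.76 = 0.24.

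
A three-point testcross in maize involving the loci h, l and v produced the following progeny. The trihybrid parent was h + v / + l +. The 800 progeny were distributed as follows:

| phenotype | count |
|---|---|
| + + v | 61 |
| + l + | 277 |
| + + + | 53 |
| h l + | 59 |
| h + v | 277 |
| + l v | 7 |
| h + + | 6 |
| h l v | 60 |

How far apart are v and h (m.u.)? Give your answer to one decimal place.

The two rarest classes, h + + and + l v, are the double crossovers. Comparing them with the parentals, only the v allele has switched, so v is the middle locus and the order is h – v – l.
Crossovers in the h–v interval produce the single-crossover classes + + v and h l + (61 + 59 = 120) plus the double crossovers (13).
RF(h–v) = (120 + 13) / 800 = 133/800 = 0.1663 → 16.6 m.u.

16.6 m.u.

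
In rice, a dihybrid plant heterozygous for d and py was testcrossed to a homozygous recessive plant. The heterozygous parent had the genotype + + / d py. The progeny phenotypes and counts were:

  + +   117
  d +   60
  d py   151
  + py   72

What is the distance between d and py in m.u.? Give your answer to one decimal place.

The recombinant classes are + py and d +: 72 + 60 = 132.
Recombination frequency = 132/400 = 0.3300 ≈ 33.0%, i.e. 33.0 m.u.

33.0 m.u.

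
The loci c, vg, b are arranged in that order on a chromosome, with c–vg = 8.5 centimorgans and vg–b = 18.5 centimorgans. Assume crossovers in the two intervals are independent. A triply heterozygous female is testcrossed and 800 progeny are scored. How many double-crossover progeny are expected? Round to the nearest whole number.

13

Map distances give recombination frequencies of 0.085 and 0.185 for the two intervals.
With no interference, expected double-crossover frequency = 0.085 × 0.185 = 0.01572.
Expected number = 0.01572 × 800 = 12.58 ≈ 13.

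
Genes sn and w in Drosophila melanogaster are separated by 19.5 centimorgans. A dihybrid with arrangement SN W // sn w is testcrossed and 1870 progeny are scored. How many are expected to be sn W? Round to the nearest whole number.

182

A map distance of 19.5 centimorgans corresponds to a recombination frequency of 0.195.
The F1 is SN W / sn w, so sn W is a recombinant gamete class with expected frequency r/2 = 0.195/2 = 0.0975.
Expected number = 0.0975 × 1870 = 182.33 ≈ 182.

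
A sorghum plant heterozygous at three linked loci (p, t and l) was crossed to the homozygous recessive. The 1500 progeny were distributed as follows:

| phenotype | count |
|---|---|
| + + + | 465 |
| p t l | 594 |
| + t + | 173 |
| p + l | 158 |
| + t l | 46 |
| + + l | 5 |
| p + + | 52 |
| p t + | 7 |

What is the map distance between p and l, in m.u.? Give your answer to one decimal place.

7.3 m.u.

The two most frequent reciprocal classes, + + + and p t l, are the parental types, so the F1 was + + + / p t l.
The two rarest classes, + + l and p t +, are the double crossovers. Comparing them with the parentals, only the l allele has switched, so l is the middle locus and the order is t – l – p.
Crossovers in the l–p interval produce the single-crossover classes p + + and + t l (52 + 46 = 98) plus the double crossovers (12).
RF(l–p) = (98 + 12) / 1500 = 110/1500 = 0.0733 → 7.3 m.u.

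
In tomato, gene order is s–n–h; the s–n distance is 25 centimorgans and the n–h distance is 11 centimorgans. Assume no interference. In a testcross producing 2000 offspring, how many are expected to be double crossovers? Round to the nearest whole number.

Map distances give recombination frequencies of 0.250 and 0.110 for the two intervals.
With no interference, expected double-crossover frequency = 0.250 × 0.110 = 0.02750.
Expected number = 0.02750 × 2000 = 55.00 ≈ 55.

55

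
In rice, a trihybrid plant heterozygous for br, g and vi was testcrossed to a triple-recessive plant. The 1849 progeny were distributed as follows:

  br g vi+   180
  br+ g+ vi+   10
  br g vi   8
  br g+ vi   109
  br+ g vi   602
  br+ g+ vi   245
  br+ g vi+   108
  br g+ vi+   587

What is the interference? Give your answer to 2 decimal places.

0.68

The two most frequent reciprocal classes, br+ g vi and br g+ vi+, are the parental types, so the F1 was br+ g vi / br g+ vi+.
The two rarest classes, br g vi and br+ g+ vi+, are the double crossovers. Comparing them with the parentals, only the br allele has switched, so br is the middle locus and the order is vi – br – g.
vi–br: (217 + 18)/1849 = 0.1271; br–g: (425 + 18)/1849 = 0.2396.
Expected DCO frequency = 0.1271 × 0.2396 ≈ 0.03045; observed = 18/1849 ≈ 0.00973.
Coefficient of coincidence = 0.00973/0.03045 ≈ 0.32; interference = 1 − 0.32 = 0.68.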